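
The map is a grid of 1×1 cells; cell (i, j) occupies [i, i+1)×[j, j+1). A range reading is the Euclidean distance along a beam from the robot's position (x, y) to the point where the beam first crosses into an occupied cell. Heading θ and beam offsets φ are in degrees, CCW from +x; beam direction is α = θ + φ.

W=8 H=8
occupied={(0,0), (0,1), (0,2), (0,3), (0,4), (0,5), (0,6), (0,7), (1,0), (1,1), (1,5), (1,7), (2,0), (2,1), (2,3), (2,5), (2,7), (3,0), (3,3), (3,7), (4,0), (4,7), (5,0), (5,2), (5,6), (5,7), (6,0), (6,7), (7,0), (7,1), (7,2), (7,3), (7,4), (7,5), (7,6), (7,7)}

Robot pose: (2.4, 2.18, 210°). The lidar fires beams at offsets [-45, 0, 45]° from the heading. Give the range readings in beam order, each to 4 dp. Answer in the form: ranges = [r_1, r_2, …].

ranges = [1.4494, 0.3600, 0.1863]

beam 1: φ=-45°, α=165°
  dir = (cos 165°, sin 165°) = (-0.9659, 0.2588); from cell (2,2)
  next x-line at t=0.4141, next y-line at t=3.1682; Δt_x=1.0353, Δt_y=3.8637
    x: enter (1,2) at t=0.4141
    x: enter (0,2) at t=1.4494 ← occupied
  → r_1 = 1.4494
beam 2: φ=0°, α=210°
  dir = (cos 210°, sin 210°) = (-0.8660, -0.5000); from cell (2,2)
  next x-line at t=0.4619, next y-line at t=0.3600; Δt_x=1.1547, Δt_y=2.0000
    y: enter (2,1) at t=0.3600 ← occupied
  → r_2 = 0.3600
beam 3: φ=45°, α=255°
  dir = (cos 255°, sin 255°) = (-0.2588, -0.9659); from cell (2,2)
  next x-line at t=1.5455, next y-line at t=0.1863; Δt_x=3.8637, Δt_y=1.0353
    y: enter (2,1) at t=0.1863 ← occupied
  → r_3 = 0.1863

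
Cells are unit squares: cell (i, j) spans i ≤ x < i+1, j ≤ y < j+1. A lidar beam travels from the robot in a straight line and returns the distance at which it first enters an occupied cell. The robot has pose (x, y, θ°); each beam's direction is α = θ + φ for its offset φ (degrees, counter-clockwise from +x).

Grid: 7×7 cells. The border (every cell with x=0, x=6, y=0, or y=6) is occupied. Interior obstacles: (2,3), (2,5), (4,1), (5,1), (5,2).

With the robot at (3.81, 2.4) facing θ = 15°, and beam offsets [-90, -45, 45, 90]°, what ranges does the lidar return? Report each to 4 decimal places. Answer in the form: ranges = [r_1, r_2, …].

beam 1: φ=-90°, α=285°
  direction (0.2588, -0.9659); cell (3,2); t to first gridline: x 0.7341, y 0.4141 (then +3.8637 / +1.0353)
    (3,1) via y @ 0.4141
    (4,1) via x @ 0.7341  # hit
  → r_1 = 0.7341
beam 2: φ=-45°, α=330°
  direction (0.8660, -0.5000); cell (3,2); t to first gridline: x 0.2194, y 0.8000 (then +1.1547 / +2.0000)
    (4,2) via x @ 0.2194
    (4,1) via y @ 0.8000  # hit
  → r_2 = 0.8000
beam 3: φ=45°, α=60°
  direction (0.5000, 0.8660); cell (3,2); t to first gridline: x 0.3800, y 0.6928 (then +2.0000 / +1.1547)
    (4,2) via x @ 0.3800
    (4,3) via y @ 0.6928
    (4,4) via y @ 1.8475
    (5,4) via x @ 2.3800
    (5,5) via y @ 3.0022
    (5,6) via y @ 4.1569  # hit
  → r_3 = 4.1569
beam 4: φ=90°, α=105°
  direction (-0.2588, 0.9659); cell (3,2); t to first gridline: x 3.1296, y 0.6212 (then +3.8637 / +1.0353)
    (3,3) via y @ 0.6212
    (3,4) via y @ 1.6564
    (3,5) via y @ 2.6917
    (2,5) via x @ 3.1296  # hit
  → r_4 = 3.1296

ranges = [0.7341, 0.8000, 4.1569, 3.1296]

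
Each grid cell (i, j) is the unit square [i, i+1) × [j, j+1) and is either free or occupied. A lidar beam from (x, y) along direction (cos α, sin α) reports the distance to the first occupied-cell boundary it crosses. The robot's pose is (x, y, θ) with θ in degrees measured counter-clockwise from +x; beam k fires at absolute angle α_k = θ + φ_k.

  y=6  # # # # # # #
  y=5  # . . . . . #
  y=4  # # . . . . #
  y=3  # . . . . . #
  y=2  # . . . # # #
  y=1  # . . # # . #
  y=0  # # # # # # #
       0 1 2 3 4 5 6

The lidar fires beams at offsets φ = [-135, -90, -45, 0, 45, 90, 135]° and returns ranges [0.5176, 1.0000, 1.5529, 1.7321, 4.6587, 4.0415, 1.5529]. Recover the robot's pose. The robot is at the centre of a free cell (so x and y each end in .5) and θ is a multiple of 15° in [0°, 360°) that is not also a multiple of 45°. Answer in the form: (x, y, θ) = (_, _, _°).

(x, y, θ) = (1.5, 2.5, 330°)

Enumerate (i+0.5, j+0.5, θ) over the 20 free cells and 16 admissible headings. For each, cast all 7 beams and compare to the given ranges.
  (4.5, 5.5, 210°): beam 2 = 0.5774 ≠ 1.0000 ✗
  (1.5, 3.5, 240°): beam 2 = 0.5774 ≠ 1.0000 ✗
  (4.5, 3.5, 210°): beam 1 = 2.5882 ≠ 0.5176 ✗
  …
  (1.5, 2.5, 330°): r_1=0.5176, r_2=1.0000, r_3=1.5529, r_4=1.7321, r_5=4.6587, r_6=4.0415, r_7=1.5529 — all match ✓
Only this pose fits every beam.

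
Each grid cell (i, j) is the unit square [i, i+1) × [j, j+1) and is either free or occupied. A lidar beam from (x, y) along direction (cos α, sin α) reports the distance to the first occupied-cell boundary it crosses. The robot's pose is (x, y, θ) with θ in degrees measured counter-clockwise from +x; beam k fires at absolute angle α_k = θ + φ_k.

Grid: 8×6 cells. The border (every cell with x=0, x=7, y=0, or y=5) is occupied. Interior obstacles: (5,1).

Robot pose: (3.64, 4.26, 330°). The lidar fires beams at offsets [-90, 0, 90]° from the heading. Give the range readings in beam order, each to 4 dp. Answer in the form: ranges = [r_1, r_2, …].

beam 1: φ=-90°, α=240°
  cosα=-0.5000 sinα=-0.8660 | (3,4) | tMaxX 1.2800 tMaxY 0.3002 | tΔX 2.0000 tΔY 1.1547
    t=0.3002 [y] (3,3)
    t=1.2800 [x] (2,3)
    t=1.4549 [y] (2,2)
    t=2.6096 [y] (2,1)
    t=3.2800 [x] (1,1)
    t=3.7643 [y] (1,0) — stop
  → r_1 = 3.7643
beam 2: φ=0°, α=330°
  cosα=0.8660 sinα=-0.5000 | (3,4) | tMaxX 0.4157 tMaxY 0.5200 | tΔX 1.1547 tΔY 2.0000
    t=0.4157 [x] (4,4)
    t=0.5200 [y] (4,3)
    t=1.5704 [x] (5,3)
    t=2.5200 [y] (5,2)
    t=2.7251 [x] (6,2)
    t=3.8798 [x] (7,2) — stop
  → r_2 = 3.8798
beam 3: φ=90°, α=60°
  cosα=0.5000 sinα=0.8660 | (3,4) | tMaxX 0.7200 tMaxY 0.8545 | tΔX 2.0000 tΔY 1.1547
    t=0.7200 [x] (4,4)
    t=0.8545 [y] (4,5) — stop
  → r_3 = 0.8545

ranges = [3.7643, 3.8798, 0.8545]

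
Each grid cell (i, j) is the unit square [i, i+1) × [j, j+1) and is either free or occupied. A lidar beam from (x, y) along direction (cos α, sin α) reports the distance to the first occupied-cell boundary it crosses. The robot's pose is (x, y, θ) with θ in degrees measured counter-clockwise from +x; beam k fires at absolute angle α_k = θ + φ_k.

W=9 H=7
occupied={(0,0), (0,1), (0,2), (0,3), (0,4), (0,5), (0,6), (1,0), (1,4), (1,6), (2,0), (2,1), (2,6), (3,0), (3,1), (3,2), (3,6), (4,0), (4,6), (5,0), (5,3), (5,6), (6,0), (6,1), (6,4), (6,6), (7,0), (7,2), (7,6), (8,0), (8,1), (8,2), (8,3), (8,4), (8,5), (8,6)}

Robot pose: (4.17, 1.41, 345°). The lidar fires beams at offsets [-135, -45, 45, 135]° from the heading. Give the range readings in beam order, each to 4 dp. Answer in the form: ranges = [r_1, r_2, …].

ranges = [0.1963, 0.4734, 4.4225, 0.3400]

beam 1: φ=-135°, α=210°
  direction (-0.8660, -0.5000); cell (4,1); t to first gridline: x 0.1963, y 0.8200 (then +1.1547 / +2.0000)
    (3,1) via x @ 0.1963  # hit
  → r_1 = 0.1963
beam 2: φ=-45°, α=300°
  direction (0.5000, -0.8660); cell (4,1); t to first gridline: x 1.6600, y 0.4734 (then +2.0000 / +1.1547)
    (4,0) via y @ 0.4734  # hit
  → r_2 = 0.4734
beam 3: φ=45°, α=30°
  direction (0.8660, 0.5000); cell (4,1); t to first gridline: x 0.9584, y 1.1800 (then +1.1547 / +2.0000)
    (5,1) via x @ 0.9584
    (5,2) via y @ 1.1800
    (6,2) via x @ 2.1131
    (6,3) via y @ 3.1800
    (7,3) via x @ 3.2678
    (8,3) via x @ 4.4225  # hit
  → r_3 = 4.4225
beam 4: φ=135°, α=120°
  direction (-0.5000, 0.8660); cell (4,1); t to first gridline: x 0.3400, y 0.6813 (then +2.0000 / +1.1547)
    (3,1) via x @ 0.3400  # hit
  → r_4 = 0.3400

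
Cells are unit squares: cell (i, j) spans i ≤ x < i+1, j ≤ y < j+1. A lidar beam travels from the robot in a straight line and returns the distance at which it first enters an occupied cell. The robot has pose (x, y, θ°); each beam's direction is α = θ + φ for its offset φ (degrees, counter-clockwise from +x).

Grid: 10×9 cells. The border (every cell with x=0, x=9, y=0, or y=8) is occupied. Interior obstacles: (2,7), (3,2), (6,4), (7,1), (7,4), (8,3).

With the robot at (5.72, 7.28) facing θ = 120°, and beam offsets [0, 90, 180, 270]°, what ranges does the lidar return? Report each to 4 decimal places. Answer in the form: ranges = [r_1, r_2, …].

beam 1: φ=0°, α=120°
  cosα=-0.5000 sinα=0.8660 | (5,7) | tMaxX 1.4400 tMaxY 0.8314 | tΔX 2.0000 tΔY 1.1547
    t=0.8314 [y] (5,8) — stop
  → r_1 = 0.8314
beam 2: φ=90°, α=210°
  cosα=-0.8660 sinα=-0.5000 | (5,7) | tMaxX 0.8314 tMaxY 0.5600 | tΔX 1.1547 tΔY 2.0000
    t=0.5600 [y] (5,6)
    t=0.8314 [x] (4,6)
    t=1.9861 [x] (3,6)
    t=2.5600 [y] (3,5)
    t=3.1408 [x] (2,5)
    t=4.2955 [x] (1,5)
    t=4.5600 [y] (1,4)
    t=5.4502 [x] (0,4) — stop
  → r_2 = 5.4502
beam 3: φ=180°, α=300°
  cosα=0.5000 sinα=-0.8660 | (5,7) | tMaxX 0.5600 tMaxY 0.3233 | tΔX 2.0000 tΔY 1.1547
    t=0.3233 [y] (5,6)
    t=0.5600 [x] (6,6)
    t=1.4780 [y] (6,5)
    t=2.5600 [x] (7,5)
    t=2.6327 [y] (7,4) — stop
  → r_3 = 2.6327
beam 4: φ=270°, α=30°
  cosα=0.8660 sinα=0.5000 | (5,7) | tMaxX 0.3233 tMaxY 1.4400 | tΔX 1.1547 tΔY 2.0000
    t=0.3233 [x] (6,7)
    t=1.4400 [y] (6,8) — stop
  → r_4 = 1.4400

ranges = [0.8314, 5.4502, 2.6327, 1.4400]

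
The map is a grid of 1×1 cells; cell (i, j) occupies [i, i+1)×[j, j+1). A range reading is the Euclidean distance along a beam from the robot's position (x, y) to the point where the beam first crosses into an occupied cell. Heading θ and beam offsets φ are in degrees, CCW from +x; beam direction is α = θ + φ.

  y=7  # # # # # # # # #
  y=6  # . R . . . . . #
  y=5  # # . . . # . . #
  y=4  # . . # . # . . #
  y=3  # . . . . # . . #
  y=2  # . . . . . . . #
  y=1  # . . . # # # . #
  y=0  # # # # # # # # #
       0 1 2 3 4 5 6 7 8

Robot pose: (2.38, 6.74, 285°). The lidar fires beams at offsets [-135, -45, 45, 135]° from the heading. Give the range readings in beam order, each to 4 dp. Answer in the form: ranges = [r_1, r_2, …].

ranges = [0.5200, 0.8545, 3.0253, 0.3002]

beam 1: φ=-135°, α=150°
  dir = (cos 150°, sin 150°) = (-0.8660, 0.5000); from cell (2,6)
  next x-line at t=0.4388, next y-line at t=0.5200; Δt_x=1.1547, Δt_y=2.0000
    x: enter (1,6) at t=0.4388
    y: enter (1,7) at t=0.5200 ← occupied
  → r_1 = 0.5200
beam 2: φ=-45°, α=240°
  dir = (cos 240°, sin 240°) = (-0.5000, -0.8660); from cell (2,6)
  next x-line at t=0.7600, next y-line at t=0.8545; Δt_x=2.0000, Δt_y=1.1547
    x: enter (1,6) at t=0.7600
    y: enter (1,5) at t=0.8545 ← occupied
  → r_2 = 0.8545
beam 3: φ=45°, α=330°
  dir = (cos 330°, sin 330°) = (0.8660, -0.5000); from cell (2,6)
  next x-line at t=0.7159, next y-line at t=1.4800; Δt_x=1.1547, Δt_y=2.0000
    x: enter (3,6) at t=0.7159
    y: enter (3,5) at t=1.4800
    x: enter (4,5) at t=1.8706
    x: enter (5,5) at t=3.0253 ← occupied
  → r_3 = 3.0253
beam 4: φ=135°, α=60°
  dir = (cos 60°, sin 60°) = (0.5000, 0.8660); from cell (2,6)
  next x-line at t=1.2400, next y-line at t=0.3002; Δt_x=2.0000, Δt_y=1.1547
    y: enter (2,7) at t=0.3002 ← occupied
  → r_4 = 0.3002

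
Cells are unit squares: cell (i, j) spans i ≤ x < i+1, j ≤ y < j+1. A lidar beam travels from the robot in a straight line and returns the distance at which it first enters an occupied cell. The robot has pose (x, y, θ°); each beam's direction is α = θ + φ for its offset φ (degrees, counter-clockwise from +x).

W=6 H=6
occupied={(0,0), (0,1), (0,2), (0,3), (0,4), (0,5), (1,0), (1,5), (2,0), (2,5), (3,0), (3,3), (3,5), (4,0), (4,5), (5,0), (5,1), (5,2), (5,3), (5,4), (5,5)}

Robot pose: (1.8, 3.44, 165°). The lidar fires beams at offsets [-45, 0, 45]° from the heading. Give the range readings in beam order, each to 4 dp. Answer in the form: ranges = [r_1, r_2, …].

ranges = [1.6000, 0.8282, 0.9238]

beam 1: φ=-45°, α=120°
  cosα=-0.5000 sinα=0.8660 | (1,3) | tMaxX 1.6000 tMaxY 0.6466 | tΔX 2.0000 tΔY 1.1547
    t=0.6466 [y] (1,4)
    t=1.6000 [x] (0,4) — stop
  → r_1 = 1.6000
beam 2: φ=0°, α=165°
  cosα=-0.9659 sinα=0.2588 | (1,3) | tMaxX 0.8282 tMaxY 2.1637 | tΔX 1.0353 tΔY 3.8637
    t=0.8282 [x] (0,3) — stop
  → r_2 = 0.8282
beam 3: φ=45°, α=210°
  cosα=-0.8660 sinα=-0.5000 | (1,3) | tMaxX 0.9238 tMaxY 0.8800 | tΔX 1.1547 tΔY 2.0000
    t=0.8800 [y] (1,2)
    t=0.9238 [x] (0,2) — stop
  → r_3 = 0.9238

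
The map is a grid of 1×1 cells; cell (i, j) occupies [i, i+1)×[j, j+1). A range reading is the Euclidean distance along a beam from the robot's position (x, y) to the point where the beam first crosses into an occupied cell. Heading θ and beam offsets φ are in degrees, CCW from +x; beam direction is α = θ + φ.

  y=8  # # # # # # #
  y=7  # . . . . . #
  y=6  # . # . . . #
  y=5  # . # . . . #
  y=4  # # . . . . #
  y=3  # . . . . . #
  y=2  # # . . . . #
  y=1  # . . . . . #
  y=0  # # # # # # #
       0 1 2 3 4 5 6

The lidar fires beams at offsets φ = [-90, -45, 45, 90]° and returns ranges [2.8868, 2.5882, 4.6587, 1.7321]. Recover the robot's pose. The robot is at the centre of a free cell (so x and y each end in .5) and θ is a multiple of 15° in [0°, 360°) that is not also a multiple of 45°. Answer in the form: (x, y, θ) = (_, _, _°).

The pose lattice has 31·16 = 496 candidates. Test each by forward raycasting.
  (3.5, 6.5, 15°): beam 1 = 5.6940 ≠ 2.8868 ✗
  (5.5, 5.5, 300°): beam 1 = 5.0000 ≠ 2.8868 ✗
  (5.5, 6.5, 330°): beam 1 = 6.3509 ≠ 2.8868 ✗
  …
  (3.5, 3.5, 30°): r_1=2.8868, r_2=2.5882, r_3=4.6587, r_4=1.7321 — all match ✓
Only this pose fits every beam.

(x, y, θ) = (3.5, 3.5, 30°)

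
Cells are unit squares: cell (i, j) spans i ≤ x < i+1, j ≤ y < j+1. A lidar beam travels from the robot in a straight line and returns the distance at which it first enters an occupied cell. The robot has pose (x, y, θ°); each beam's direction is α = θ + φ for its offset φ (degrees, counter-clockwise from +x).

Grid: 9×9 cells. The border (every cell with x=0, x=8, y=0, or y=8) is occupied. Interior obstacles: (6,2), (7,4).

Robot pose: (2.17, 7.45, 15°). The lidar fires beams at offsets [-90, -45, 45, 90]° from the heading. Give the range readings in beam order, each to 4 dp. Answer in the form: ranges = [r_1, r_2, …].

beam 1: φ=-90°, α=285°
  dir = (cos 285°, sin 285°) = (0.2588, -0.9659); from cell (2,7)
  next x-line at t=3.2069, next y-line at t=0.4659; Δt_x=3.8637, Δt_y=1.0353
    y: enter (2,6) at t=0.4659
    y: enter (2,5) at t=1.5012
    y: enter (2,4) at t=2.5364
    x: enter (3,4) at t=3.2069
    y: enter (3,3) at t=3.5717
    y: enter (3,2) at t=4.6070
    y: enter (3,1) at t=5.6423
    y: enter (3,0) at t=6.6775 ← occupied
  → r_1 = 6.6775
beam 2: φ=-45°, α=330°
  dir = (cos 330°, sin 330°) = (0.8660, -0.5000); from cell (2,7)
  next x-line at t=0.9584, next y-line at t=0.9000; Δt_x=1.1547, Δt_y=2.0000
    y: enter (2,6) at t=0.9000
    x: enter (3,6) at t=0.9584
    x: enter (4,6) at t=2.1131
    y: enter (4,5) at t=2.9000
    x: enter (5,5) at t=3.2678
    x: enter (6,5) at t=4.4225
    y: enter (6,4) at t=4.9000
    x: enter (7,4) at t=5.5772 ← occupied
  → r_2 = 5.5772
beam 3: φ=45°, α=60°
  dir = (cos 60°, sin 60°) = (0.5000, 0.8660); from cell (2,7)
  next x-line at t=1.6600, next y-line at t=0.6351; Δt_x=2.0000, Δt_y=1.1547
    y: enter (2,8) at t=0.6351 ← occupied
  → r_3 = 0.6351
beam 4: φ=90°, α=105°
  dir = (cos 105°, sin 105°) = (-0.2588, 0.9659); from cell (2,7)
  next x-line at t=0.6568, next y-line at t=0.5694; Δt_x=3.8637, Δt_y=1.0353
    y: enter (2,8) at t=0.5694 ← occupied
  → r_4 = 0.5694

ranges = [6.6775, 5.5772, 0.6351, 0.5694]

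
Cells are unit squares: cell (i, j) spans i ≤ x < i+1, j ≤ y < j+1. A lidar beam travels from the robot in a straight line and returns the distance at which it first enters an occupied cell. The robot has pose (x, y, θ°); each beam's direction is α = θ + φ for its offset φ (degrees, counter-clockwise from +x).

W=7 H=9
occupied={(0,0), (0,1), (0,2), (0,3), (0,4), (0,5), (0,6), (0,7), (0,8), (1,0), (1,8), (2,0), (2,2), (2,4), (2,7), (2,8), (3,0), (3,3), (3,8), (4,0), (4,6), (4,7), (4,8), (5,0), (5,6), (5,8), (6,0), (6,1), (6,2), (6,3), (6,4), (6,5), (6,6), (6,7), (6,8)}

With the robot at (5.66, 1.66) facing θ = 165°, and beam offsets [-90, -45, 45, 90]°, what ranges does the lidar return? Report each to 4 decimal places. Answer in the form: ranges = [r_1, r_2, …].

beam 1: φ=-90°, α=75°
  cosα=0.2588 sinα=0.9659 | (5,1) | tMaxX 1.3137 tMaxY 0.3520 | tΔX 3.8637 tΔY 1.0353
    t=0.3520 [y] (5,2)
    t=1.3137 [x] (6,2) — stop
  → r_1 = 1.3137
beam 2: φ=-45°, α=120°
  cosα=-0.5000 sinα=0.8660 | (5,1) | tMaxX 1.3200 tMaxY 0.3926 | tΔX 2.0000 tΔY 1.1547
    t=0.3926 [y] (5,2)
    t=1.3200 [x] (4,2)
    t=1.5473 [y] (4,3)
    t=2.7020 [y] (4,4)
    t=3.3200 [x] (3,4)
    t=3.8567 [y] (3,5)
    t=5.0114 [y] (3,6)
    t=5.3200 [x] (2,6)
    t=6.1661 [y] (2,7) — stop
  → r_2 = 6.1661
beam 3: φ=45°, α=210°
  cosα=-0.8660 sinα=-0.5000 | (5,1) | tMaxX 0.7621 tMaxY 1.3200 | tΔX 1.1547 tΔY 2.0000
    t=0.7621 [x] (4,1)
    t=1.3200 [y] (4,0) — stop
  → r_3 = 1.3200
beam 4: φ=90°, α=255°
  cosα=-0.2588 sinα=-0.9659 | (5,1) | tMaxX 2.5500 tMaxY 0.6833 | tΔX 3.8637 tΔY 1.0353
    t=0.6833 [y] (5,0) — stop
  → r_4 = 0.6833

ranges = [1.3137, 6.1661, 1.3200, 0.6833]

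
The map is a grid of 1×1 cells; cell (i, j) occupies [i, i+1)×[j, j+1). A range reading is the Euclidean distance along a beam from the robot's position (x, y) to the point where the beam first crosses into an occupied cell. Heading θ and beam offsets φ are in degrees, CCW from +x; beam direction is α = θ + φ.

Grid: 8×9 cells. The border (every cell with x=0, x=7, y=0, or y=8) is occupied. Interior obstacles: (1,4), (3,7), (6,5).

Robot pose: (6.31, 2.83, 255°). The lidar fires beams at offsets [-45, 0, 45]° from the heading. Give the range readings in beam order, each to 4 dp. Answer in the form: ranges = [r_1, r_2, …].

ranges = [3.6600, 1.8946, 1.3800]

beam 1: φ=-45°, α=210°
  direction (-0.8660, -0.5000); cell (6,2); t to first gridline: x 0.3580, y 1.6600 (then +1.1547 / +2.0000)
    (5,2) via x @ 0.3580
    (4,2) via x @ 1.5127
    (4,1) via y @ 1.6600
    (3,1) via x @ 2.6674
    (3,0) via y @ 3.6600  # hit
  → r_1 = 3.6600
beam 2: φ=0°, α=255°
  direction (-0.2588, -0.9659); cell (6,2); t to first gridline: x 1.1977, y 0.8593 (then +3.8637 / +1.0353)
    (6,1) via y @ 0.8593
    (5,1) via x @ 1.1977
    (5,0) via y @ 1.8946  # hit
  → r_2 = 1.8946
beam 3: φ=45°, α=300°
  direction (0.5000, -0.8660); cell (6,2); t to first gridline: x 1.3800, y 0.9584 (then +2.0000 / +1.1547)
    (6,1) via y @ 0.9584
    (7,1) via x @ 1.3800  # hit
  → r_3 = 1.3800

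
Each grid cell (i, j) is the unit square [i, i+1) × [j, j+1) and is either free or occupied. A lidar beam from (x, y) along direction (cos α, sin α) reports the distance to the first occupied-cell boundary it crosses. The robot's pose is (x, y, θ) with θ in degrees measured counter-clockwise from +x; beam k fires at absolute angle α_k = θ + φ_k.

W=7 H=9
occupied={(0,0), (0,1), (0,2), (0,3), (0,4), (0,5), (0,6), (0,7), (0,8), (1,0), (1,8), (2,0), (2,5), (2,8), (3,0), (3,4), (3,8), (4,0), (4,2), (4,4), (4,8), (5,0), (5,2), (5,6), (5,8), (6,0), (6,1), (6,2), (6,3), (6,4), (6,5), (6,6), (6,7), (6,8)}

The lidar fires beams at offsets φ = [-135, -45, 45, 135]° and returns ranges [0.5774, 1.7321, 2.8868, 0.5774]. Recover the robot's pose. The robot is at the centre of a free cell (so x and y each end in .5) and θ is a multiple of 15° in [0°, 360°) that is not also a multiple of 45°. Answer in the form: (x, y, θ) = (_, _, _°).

Enumerate (i+0.5, j+0.5, θ) over the 29 free cells and 16 admissible headings. For each, cast all 4 beams and compare to the given ranges.
  (5.5, 3.5, 150°): beam 1 = 0.5176 ≠ 0.5774 ✗
  (1.5, 3.5, 300°): beam 1 = 0.5176 ≠ 0.5774 ✗
  (5.5, 3.5, 210°): beam 1 = 1.9319 ≠ 0.5774 ✗
  …
  (3.5, 5.5, 75°): r_1=0.5774, r_2=1.7321, r_3=2.8868, r_4=0.5774 — all match ✓
Only this pose fits every beam.

(x, y, θ) = (3.5, 5.5, 75°)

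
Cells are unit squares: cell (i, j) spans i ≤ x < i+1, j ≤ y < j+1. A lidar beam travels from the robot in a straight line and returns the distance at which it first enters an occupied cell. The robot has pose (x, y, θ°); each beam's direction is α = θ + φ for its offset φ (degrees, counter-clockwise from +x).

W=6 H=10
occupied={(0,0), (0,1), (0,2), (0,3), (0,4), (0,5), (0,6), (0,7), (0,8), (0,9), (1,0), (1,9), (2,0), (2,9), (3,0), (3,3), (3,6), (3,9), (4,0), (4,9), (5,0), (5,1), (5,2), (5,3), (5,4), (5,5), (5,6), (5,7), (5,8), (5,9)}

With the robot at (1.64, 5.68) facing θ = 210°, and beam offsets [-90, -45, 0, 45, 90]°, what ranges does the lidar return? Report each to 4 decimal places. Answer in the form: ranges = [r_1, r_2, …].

ranges = [1.2800, 0.6626, 0.7390, 2.4728, 2.7200]

beam 1: φ=-90°, α=120°
  direction (-0.5000, 0.8660); cell (1,5); t to first gridline: x 1.2800, y 0.3695 (then +2.0000 / +1.1547)
    (1,6) via y @ 0.3695
    (0,6) via x @ 1.2800  # hit
  → r_1 = 1.2800
beam 2: φ=-45°, α=165°
  direction (-0.9659, 0.2588); cell (1,5); t to first gridline: x 0.6626, y 1.2364 (then +1.0353 / +3.8637)
    (0,5) via x @ 0.6626  # hit
  → r_2 = 0.6626
beam 3: φ=0°, α=210°
  direction (-0.8660, -0.5000); cell (1,5); t to first gridline: x 0.7390, y 1.3600 (then +1.1547 / +2.0000)
    (0,5) via x @ 0.7390  # hit
  → r_3 = 0.7390
beam 4: φ=45°, α=255°
  direction (-0.2588, -0.9659); cell (1,5); t to first gridline: x 2.4728, y 0.7040 (then +3.8637 / +1.0353)
    (1,4) via y @ 0.7040
    (1,3) via y @ 1.7393
    (0,3) via x @ 2.4728  # hit
  → r_4 = 2.4728
beam 5: φ=90°, α=300°
  direction (0.5000, -0.8660); cell (1,5); t to first gridline: x 0.7200, y 0.7852 (then +2.0000 / +1.1547)
    (2,5) via x @ 0.7200
    (2,4) via y @ 0.7852
    (2,3) via y @ 1.9399
    (3,3) via x @ 2.7200  # hit
  → r_5 = 2.7200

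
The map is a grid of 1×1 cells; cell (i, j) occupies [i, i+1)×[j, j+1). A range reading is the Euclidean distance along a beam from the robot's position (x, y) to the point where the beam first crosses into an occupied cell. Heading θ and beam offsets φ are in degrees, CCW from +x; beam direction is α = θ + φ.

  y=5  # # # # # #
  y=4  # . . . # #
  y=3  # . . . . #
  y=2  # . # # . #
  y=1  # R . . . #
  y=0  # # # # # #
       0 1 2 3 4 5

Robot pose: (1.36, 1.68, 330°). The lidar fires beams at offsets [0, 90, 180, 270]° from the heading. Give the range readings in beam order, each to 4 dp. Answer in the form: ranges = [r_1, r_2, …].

ranges = [1.3600, 1.2800, 0.4157, 0.7200]

beam 1: φ=0°, α=330°
  cosα=0.8660 sinα=-0.5000 | (1,1) | tMaxX 0.7390 tMaxY 1.3600 | tΔX 1.1547 tΔY 2.0000
    t=0.7390 [x] (2,1)
    t=1.3600 [y] (2,0) — stop
  → r_1 = 1.3600
beam 2: φ=90°, α=60°
  cosα=0.5000 sinα=0.8660 | (1,1) | tMaxX 1.2800 tMaxY 0.3695 | tΔX 2.0000 tΔY 1.1547
    t=0.3695 [y] (1,2)
    t=1.2800 [x] (2,2) — stop
  → r_2 = 1.2800
beam 3: φ=180°, α=150°
  cosα=-0.8660 sinα=0.5000 | (1,1) | tMaxX 0.4157 tMaxY 0.6400 | tΔX 1.1547 tΔY 2.0000
    t=0.4157 [x] (0,1) — stop
  → r_3 = 0.4157
beam 4: φ=270°, α=240°
  cosα=-0.5000 sinα=-0.8660 | (1,1) | tMaxX 0.7200 tMaxY 0.7852 | tΔX 2.0000 tΔY 1.1547
    t=0.7200 [x] (0,1) — stop
  → r_4 = 0.7200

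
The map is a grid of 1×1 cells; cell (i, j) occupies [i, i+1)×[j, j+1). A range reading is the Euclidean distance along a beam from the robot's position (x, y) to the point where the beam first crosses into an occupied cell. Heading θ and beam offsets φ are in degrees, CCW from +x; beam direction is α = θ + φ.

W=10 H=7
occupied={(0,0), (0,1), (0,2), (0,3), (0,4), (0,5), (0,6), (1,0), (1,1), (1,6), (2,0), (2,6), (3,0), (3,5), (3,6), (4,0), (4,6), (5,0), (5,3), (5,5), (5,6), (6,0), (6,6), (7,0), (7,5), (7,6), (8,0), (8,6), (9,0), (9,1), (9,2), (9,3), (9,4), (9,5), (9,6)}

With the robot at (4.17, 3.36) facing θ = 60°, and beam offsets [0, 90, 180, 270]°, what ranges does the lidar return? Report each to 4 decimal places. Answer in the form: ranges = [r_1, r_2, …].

ranges = [1.8937, 3.6604, 2.7251, 4.7200]

beam 1: φ=0°, α=60°
  d=(0.5000,0.8660)  start (4,3)  tX=1.6600 tY=0.7390  stride 1/|dx|=2.0000 1/|dy|=1.1547
    cross y-line → (4,4), t=0.7390
    cross x-line → (5,4), t=1.6600
    cross y-line → (5,5), t=1.8937 (wall)
  → r_1 = 1.8937
beam 2: φ=90°, α=150°
  d=(-0.8660,0.5000)  start (4,3)  tX=0.1963 tY=1.2800  stride 1/|dx|=1.1547 1/|dy|=2.0000
    cross x-line → (3,3), t=0.1963
    cross y-line → (3,4), t=1.2800
    cross x-line → (2,4), t=1.3510
    cross x-line → (1,4), t=2.5057
    cross y-line → (1,5), t=3.2800
    cross x-line → (0,5), t=3.6604 (wall)
  → r_2 = 3.6604
beam 3: φ=180°, α=240°
  d=(-0.5000,-0.8660)  start (4,3)  tX=0.3400 tY=0.4157  stride 1/|dx|=2.0000 1/|dy|=1.1547
    cross x-line → (3,3), t=0.3400
    cross y-line → (3,2), t=0.4157
    cross y-line → (3,1), t=1.5704
    cross x-line → (2,1), t=2.3400
    cross y-line → (2,0), t=2.7251 (wall)
  → r_3 = 2.7251
beam 4: φ=270°, α=330°
  d=(0.8660,-0.5000)  start (4,3)  tX=0.9584 tY=0.7200  stride 1/|dx|=1.1547 1/|dy|=2.0000
    cross y-line → (4,2), t=0.7200
    cross x-line → (5,2), t=0.9584
    cross x-line → (6,2), t=2.1131
    cross y-line → (6,1), t=2.7200
    cross x-line → (7,1), t=3.2678
    cross x-line → (8,1), t=4.4225
    cross y-line → (8,0), t=4.7200 (wall)
  → r_4 = 4.7200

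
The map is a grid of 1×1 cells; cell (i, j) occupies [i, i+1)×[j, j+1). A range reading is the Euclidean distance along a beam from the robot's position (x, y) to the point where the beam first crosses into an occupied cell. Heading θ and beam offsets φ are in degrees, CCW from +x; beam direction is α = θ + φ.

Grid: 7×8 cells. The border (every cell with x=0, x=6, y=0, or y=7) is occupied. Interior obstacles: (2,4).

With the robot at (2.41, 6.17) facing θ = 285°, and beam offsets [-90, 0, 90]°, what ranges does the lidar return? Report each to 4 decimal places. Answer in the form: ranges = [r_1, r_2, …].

ranges = [1.4597, 1.2113, 3.2069]

beam 1: φ=-90°, α=195°
  direction (-0.9659, -0.2588); cell (2,6); t to first gridline: x 0.4245, y 0.6568 (then +1.0353 / +3.8637)
    (1,6) via x @ 0.4245
    (1,5) via y @ 0.6568
    (0,5) via x @ 1.4597  # hit
  → r_1 = 1.4597
beam 2: φ=0°, α=285°
  direction (0.2588, -0.9659); cell (2,6); t to first gridline: x 2.2796, y 0.1760 (then +3.8637 / +1.0353)
    (2,5) via y @ 0.1760
    (2,4) via y @ 1.2113  # hit
  → r_2 = 1.2113
beam 3: φ=90°, α=15°
  direction (0.9659, 0.2588); cell (2,6); t to first gridline: x 0.6108, y 3.2069 (then +1.0353 / +3.8637)
    (3,6) via x @ 0.6108
    (4,6) via x @ 1.6461
    (5,6) via x @ 2.6814
    (5,7) via y @ 3.2069  # hit
  → r_3 = 3.2069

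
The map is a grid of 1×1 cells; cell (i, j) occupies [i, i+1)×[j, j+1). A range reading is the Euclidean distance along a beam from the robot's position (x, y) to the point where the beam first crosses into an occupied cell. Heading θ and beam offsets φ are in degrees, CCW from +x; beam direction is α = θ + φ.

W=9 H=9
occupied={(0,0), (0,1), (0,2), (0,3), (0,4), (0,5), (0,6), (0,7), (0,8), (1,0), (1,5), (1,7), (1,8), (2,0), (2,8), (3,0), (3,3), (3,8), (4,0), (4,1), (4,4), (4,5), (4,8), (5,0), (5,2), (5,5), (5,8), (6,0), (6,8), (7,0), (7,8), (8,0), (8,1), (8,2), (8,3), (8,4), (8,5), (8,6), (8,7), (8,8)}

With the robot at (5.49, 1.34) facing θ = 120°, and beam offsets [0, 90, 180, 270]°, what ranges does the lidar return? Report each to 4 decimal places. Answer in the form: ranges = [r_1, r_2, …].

beam 1: φ=0°, α=120°
  direction (-0.5000, 0.8660); cell (5,1); t to first gridline: x 0.9800, y 0.7621 (then +2.0000 / +1.1547)
    (5,2) via y @ 0.7621  # hit
  → r_1 = 0.7621
beam 2: φ=90°, α=210°
  direction (-0.8660, -0.5000); cell (5,1); t to first gridline: x 0.5658, y 0.6800 (then +1.1547 / +2.0000)
    (4,1) via x @ 0.5658  # hit
  → r_2 = 0.5658
beam 3: φ=180°, α=300°
  direction (0.5000, -0.8660); cell (5,1); t to first gridline: x 1.0200, y 0.3926 (then +2.0000 / +1.1547)
    (5,0) via y @ 0.3926  # hit
  → r_3 = 0.3926
beam 4: φ=270°, α=30°
  direction (0.8660, 0.5000); cell (5,1); t to first gridline: x 0.5889, y 1.3200 (then +1.1547 / +2.0000)
    (6,1) via x @ 0.5889
    (6,2) via y @ 1.3200
    (7,2) via x @ 1.7436
    (8,2) via x @ 2.8983  # hit
  → r_4 = 2.8983

ranges = [0.7621, 0.5658, 0.3926, 2.8983]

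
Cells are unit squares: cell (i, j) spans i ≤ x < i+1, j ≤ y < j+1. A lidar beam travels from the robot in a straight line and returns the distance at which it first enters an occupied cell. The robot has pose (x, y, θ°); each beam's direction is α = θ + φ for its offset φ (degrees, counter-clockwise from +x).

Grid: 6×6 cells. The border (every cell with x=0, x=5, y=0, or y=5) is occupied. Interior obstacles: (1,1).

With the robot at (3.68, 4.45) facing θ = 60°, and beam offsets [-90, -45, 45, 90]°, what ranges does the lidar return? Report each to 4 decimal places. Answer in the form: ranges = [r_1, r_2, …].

beam 1: φ=-90°, α=330°
  dir = (cos 330°, sin 330°) = (0.8660, -0.5000); from cell (3,4)
  next x-line at t=0.3695, next y-line at t=0.9000; Δt_x=1.1547, Δt_y=2.0000
    x: enter (4,4) at t=0.3695
    y: enter (4,3) at t=0.9000
    x: enter (5,3) at t=1.5242 ← occupied
  → r_1 = 1.5242
beam 2: φ=-45°, α=15°
  dir = (cos 15°, sin 15°) = (0.9659, 0.2588); from cell (3,4)
  next x-line at t=0.3313, next y-line at t=2.1250; Δt_x=1.0353, Δt_y=3.8637
    x: enter (4,4) at t=0.3313
    x: enter (5,4) at t=1.3666 ← occupied
  → r_2 = 1.3666
beam 3: φ=45°, α=105°
  dir = (cos 105°, sin 105°) = (-0.2588, 0.9659); from cell (3,4)
  next x-line at t=2.6273, next y-line at t=0.5694; Δt_x=3.8637, Δt_y=1.0353
    y: enter (3,5) at t=0.5694 ← occupied
  → r_3 = 0.5694
beam 4: φ=90°, α=150°
  dir = (cos 150°, sin 150°) = (-0.8660, 0.5000); from cell (3,4)
  next x-line at t=0.7852, next y-line at t=1.1000; Δt_x=1.1547, Δt_y=2.0000
    x: enter (2,4) at t=0.7852
    y: enter (2,5) at t=1.1000 ← occupied
  → r_4 = 1.1000

ranges = [1.5242, 1.3666, 0.5694, 1.1000]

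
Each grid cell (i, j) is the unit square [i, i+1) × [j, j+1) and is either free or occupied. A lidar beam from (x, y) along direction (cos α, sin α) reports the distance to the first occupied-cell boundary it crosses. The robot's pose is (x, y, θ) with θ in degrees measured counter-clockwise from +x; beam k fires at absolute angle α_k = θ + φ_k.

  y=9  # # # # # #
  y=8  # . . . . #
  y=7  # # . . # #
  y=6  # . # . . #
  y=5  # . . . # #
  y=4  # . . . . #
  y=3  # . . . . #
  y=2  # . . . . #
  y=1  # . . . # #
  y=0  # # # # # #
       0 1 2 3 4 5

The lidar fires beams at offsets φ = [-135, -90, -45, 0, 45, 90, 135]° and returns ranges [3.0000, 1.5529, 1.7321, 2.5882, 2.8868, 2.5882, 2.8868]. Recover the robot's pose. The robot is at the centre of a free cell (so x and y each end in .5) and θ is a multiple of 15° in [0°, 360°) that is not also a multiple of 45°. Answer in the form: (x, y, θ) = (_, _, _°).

The pose lattice has 27·16 = 432 candidates. Test each by forward raycasting.
  (3.5, 5.5, 75°): beam 2 = 0.5176 ≠ 1.5529 ✗
  (1.5, 6.5, 345°): beam 1 = 0.5774 ≠ 3.0000 ✗
  (3.5, 2.5, 255°): beam 1 = 5.0000 ≠ 3.0000 ✗
  …
  (2.5, 3.5, 255°): r_1=3.0000, r_2=1.5529, r_3=1.7321, r_4=2.5882, r_5=2.8868, r_6=2.5882, r_7=2.8868 — all match ✓
Unique over the lattice → pose = (2.5, 3.5, 255°).

(x, y, θ) = (2.5, 3.5, 255°)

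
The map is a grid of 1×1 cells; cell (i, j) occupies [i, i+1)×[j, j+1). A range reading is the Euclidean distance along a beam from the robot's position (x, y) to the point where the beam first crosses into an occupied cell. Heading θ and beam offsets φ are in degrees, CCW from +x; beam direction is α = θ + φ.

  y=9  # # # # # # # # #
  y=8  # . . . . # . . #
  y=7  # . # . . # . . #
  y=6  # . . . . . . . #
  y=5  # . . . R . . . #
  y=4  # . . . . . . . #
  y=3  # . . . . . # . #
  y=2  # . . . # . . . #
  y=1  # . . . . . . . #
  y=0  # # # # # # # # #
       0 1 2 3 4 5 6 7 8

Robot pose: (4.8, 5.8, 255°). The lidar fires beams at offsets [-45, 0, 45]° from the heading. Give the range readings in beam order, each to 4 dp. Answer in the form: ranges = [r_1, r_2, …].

beam 1: φ=-45°, α=210°
  cosα=-0.8660 sinα=-0.5000 | (4,5) | tMaxX 0.9238 tMaxY 1.6000 | tΔX 1.1547 tΔY 2.0000
    t=0.9238 [x] (3,5)
    t=1.6000 [y] (3,4)
    t=2.0785 [x] (2,4)
    t=3.2332 [x] (1,4)
    t=3.6000 [y] (1,3)
    t=4.3879 [x] (0,3) — stop
  → r_1 = 4.3879
beam 2: φ=0°, α=255°
  cosα=-0.2588 sinα=-0.9659 | (4,5) | tMaxX 3.0910 tMaxY 0.8282 | tΔX 3.8637 tΔY 1.0353
    t=0.8282 [y] (4,4)
    t=1.8635 [y] (4,3)
    t=2.8988 [y] (4,2) — stop
  → r_2 = 2.8988
beam 3: φ=45°, α=300°
  cosα=0.5000 sinα=-0.8660 | (4,5) | tMaxX 0.4000 tMaxY 0.9238 | tΔX 2.0000 tΔY 1.1547
    t=0.4000 [x] (5,5)
    t=0.9238 [y] (5,4)
    t=2.0785 [y] (5,3)
    t=2.4000 [x] (6,3) — stop
  → r_3 = 2.4000

ranges = [4.3879, 2.8988, 2.4000]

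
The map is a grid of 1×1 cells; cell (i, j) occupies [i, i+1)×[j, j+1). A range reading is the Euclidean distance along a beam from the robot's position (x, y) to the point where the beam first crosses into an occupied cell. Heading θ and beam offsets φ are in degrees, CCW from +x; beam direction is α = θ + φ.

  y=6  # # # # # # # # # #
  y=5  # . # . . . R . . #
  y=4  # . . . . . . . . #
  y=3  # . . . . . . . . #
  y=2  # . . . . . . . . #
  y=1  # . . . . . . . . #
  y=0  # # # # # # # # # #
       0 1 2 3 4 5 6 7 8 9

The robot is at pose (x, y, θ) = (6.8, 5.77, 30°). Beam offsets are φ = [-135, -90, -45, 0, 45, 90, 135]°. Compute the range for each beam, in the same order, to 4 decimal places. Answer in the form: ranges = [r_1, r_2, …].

beam 1: φ=-135°, α=255°
  dir = (cos 255°, sin 255°) = (-0.2588, -0.9659); from cell (6,5)
  next x-line at t=3.0910, next y-line at t=0.7972; Δt_x=3.8637, Δt_y=1.0353
    y: enter (6,4) at t=0.7972
    y: enter (6,3) at t=1.8324
    y: enter (6,2) at t=2.8677
    x: enter (5,2) at t=3.0910
    y: enter (5,1) at t=3.9030
    y: enter (5,0) at t=4.9383 ← occupied
  → r_1 = 4.9383
beam 2: φ=-90°, α=300°
  dir = (cos 300°, sin 300°) = (0.5000, -0.8660); from cell (6,5)
  next x-line at t=0.4000, next y-line at t=0.8891; Δt_x=2.0000, Δt_y=1.1547
    x: enter (7,5) at t=0.4000
    y: enter (7,4) at t=0.8891
    y: enter (7,3) at t=2.0438
    x: enter (8,3) at t=2.4000
    y: enter (8,2) at t=3.1985
    y: enter (8,1) at t=4.3532
    x: enter (9,1) at t=4.4000 ← occupied
  → r_2 = 4.4000
beam 3: φ=-45°, α=345°
  dir = (cos 345°, sin 345°) = (0.9659, -0.2588); from cell (6,5)
  next x-line at t=0.2071, next y-line at t=2.9751; Δt_x=1.0353, Δt_y=3.8637
    x: enter (7,5) at t=0.2071
    x: enter (8,5) at t=1.2423
    x: enter (9,5) at t=2.2776 ← occupied
  → r_3 = 2.2776
beam 4: φ=0°, α=30°
  dir = (cos 30°, sin 30°) = (0.8660, 0.5000); from cell (6,5)
  next x-line at t=0.2309, next y-line at t=0.4600; Δt_x=1.1547, Δt_y=2.0000
    x: enter (7,5) at t=0.2309
    y: enter (7,6) at t=0.4600 ← occupied
  → r_4 = 0.4600
beam 5: φ=45°, α=75°
  dir = (cos 75°, sin 75°) = (0.2588, 0.9659); from cell (6,5)
  next x-line at t=0.7727, next y-line at t=0.2381; Δt_x=3.8637, Δt_y=1.0353
    y: enter (6,6) at t=0.2381 ← occupied
  → r_5 = 0.2381
beam 6: φ=90°, α=120°
  dir = (cos 120°, sin 120°) = (-0.5000, 0.8660); from cell (6,5)
  next x-line at t=1.6000, next y-line at t=0.2656; Δt_x=2.0000, Δt_y=1.1547
    y: enter (6,6) at t=0.2656 ← occupied
  → r_6 = 0.2656
beam 7: φ=135°, α=165°
  dir = (cos 165°, sin 165°) = (-0.9659, 0.2588); from cell (6,5)
  next x-line at t=0.8282, next y-line at t=0.8887; Δt_x=1.0353, Δt_y=3.8637
    x: enter (5,5) at t=0.8282
    y: enter (5,6) at t=0.8887 ← occupied
  → r_7 = 0.8887

ranges = [4.9383, 4.4000, 2.2776, 0.4600, 0.2381, 0.2656, 0.8887]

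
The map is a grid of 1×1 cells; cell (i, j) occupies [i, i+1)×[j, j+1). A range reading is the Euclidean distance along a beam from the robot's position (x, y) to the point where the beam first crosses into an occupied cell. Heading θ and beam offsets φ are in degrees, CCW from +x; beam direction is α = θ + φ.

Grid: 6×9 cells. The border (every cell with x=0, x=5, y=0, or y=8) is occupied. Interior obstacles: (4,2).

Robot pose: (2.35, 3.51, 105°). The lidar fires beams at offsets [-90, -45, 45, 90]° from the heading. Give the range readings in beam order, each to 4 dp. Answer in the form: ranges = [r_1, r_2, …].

ranges = [2.7435, 5.1846, 1.5588, 1.3976]

beam 1: φ=-90°, α=15°
  cosα=0.9659 sinα=0.2588 | (2,3) | tMaxX 0.6729 tMaxY 1.8932 | tΔX 1.0353 tΔY 3.8637
    t=0.6729 [x] (3,3)
    t=1.7082 [x] (4,3)
    t=1.8932 [y] (4,4)
    t=2.7435 [x] (5,4) — stop
  → r_1 = 2.7435
beam 2: φ=-45°, α=60°
  cosα=0.5000 sinα=0.8660 | (2,3) | tMaxX 1.3000 tMaxY 0.5658 | tΔX 2.0000 tΔY 1.1547
    t=0.5658 [y] (2,4)
    t=1.3000 [x] (3,4)
    t=1.7205 [y] (3,5)
    t=2.8752 [y] (3,6)
    t=3.3000 [x] (4,6)
    t=4.0299 [y] (4,7)
    t=5.1846 [y] (4,8) — stop
  → r_2 = 5.1846
beam 3: φ=45°, α=150°
  cosα=-0.8660 sinα=0.5000 | (2,3) | tMaxX 0.4041 tMaxY 0.9800 | tΔX 1.1547 tΔY 2.0000
    t=0.4041 [x] (1,3)
    t=0.9800 [y] (1,4)
    t=1.5588 [x] (0,4) — stop
  → r_3 = 1.5588
beam 4: φ=90°, α=195°
  cosα=-0.9659 sinα=-0.2588 | (2,3) | tMaxX 0.3623 tMaxY 1.9705 | tΔX 1.0353 tΔY 3.8637
    t=0.3623 [x] (1,3)
    t=1.3976 [x] (0,3) — stop
  → r_4 = 1.3976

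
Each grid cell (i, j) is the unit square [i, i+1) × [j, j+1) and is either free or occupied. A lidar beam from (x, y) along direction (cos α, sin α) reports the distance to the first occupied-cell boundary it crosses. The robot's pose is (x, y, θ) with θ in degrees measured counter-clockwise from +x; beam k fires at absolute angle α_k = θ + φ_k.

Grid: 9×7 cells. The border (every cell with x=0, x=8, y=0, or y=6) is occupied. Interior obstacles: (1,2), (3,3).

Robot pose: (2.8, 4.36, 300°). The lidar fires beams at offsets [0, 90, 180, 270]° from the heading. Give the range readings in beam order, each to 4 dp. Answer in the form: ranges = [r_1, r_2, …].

ranges = [0.4157, 3.2800, 1.8937, 2.0785]

beam 1: φ=0°, α=300°
  d=(0.5000,-0.8660)  start (2,4)  tX=0.4000 tY=0.4157  stride 1/|dx|=2.0000 1/|dy|=1.1547
    cross x-line → (3,4), t=0.4000
    cross y-line → (3,3), t=0.4157 (wall)
  → r_1 = 0.4157
beam 2: φ=90°, α=30°
  d=(0.8660,0.5000)  start (2,4)  tX=0.2309 tY=1.2800  stride 1/|dx|=1.1547 1/|dy|=2.0000
    cross x-line → (3,4), t=0.2309
    cross y-line → (3,5), t=1.2800
    cross x-line → (4,5), t=1.3856
    cross x-line → (5,5), t=2.5403
    cross y-line → (5,6), t=3.2800 (wall)
  → r_2 = 3.2800
beam 3: φ=180°, α=120°
  d=(-0.5000,0.8660)  start (2,4)  tX=1.6000 tY=0.7390  stride 1/|dx|=2.0000 1/|dy|=1.1547
    cross y-line → (2,5), t=0.7390
    cross x-line → (1,5), t=1.6000
    cross y-line → (1,6), t=1.8937 (wall)
  → r_3 = 1.8937
beam 4: φ=270°, α=210°
  d=(-0.8660,-0.5000)  start (2,4)  tX=0.9238 tY=0.7200  stride 1/|dx|=1.1547 1/|dy|=2.0000
    cross y-line → (2,3), t=0.7200
    cross x-line → (1,3), t=0.9238
    cross x-line → (0,3), t=2.0785 (wall)
  → r_4 = 2.0785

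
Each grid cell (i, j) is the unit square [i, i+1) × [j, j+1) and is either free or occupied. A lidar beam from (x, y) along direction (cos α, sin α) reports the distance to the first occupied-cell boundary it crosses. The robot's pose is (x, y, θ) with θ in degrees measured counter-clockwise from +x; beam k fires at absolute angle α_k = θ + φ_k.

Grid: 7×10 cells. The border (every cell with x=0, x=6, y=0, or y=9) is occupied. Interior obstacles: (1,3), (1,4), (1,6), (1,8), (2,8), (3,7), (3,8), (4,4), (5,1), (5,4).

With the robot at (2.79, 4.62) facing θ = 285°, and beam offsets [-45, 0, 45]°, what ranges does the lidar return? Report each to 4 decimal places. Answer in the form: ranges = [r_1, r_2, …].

beam 1: φ=-45°, α=240°
  dir = (cos 240°, sin 240°) = (-0.5000, -0.8660); from cell (2,4)
  next x-line at t=1.5800, next y-line at t=0.7159; Δt_x=2.0000, Δt_y=1.1547
    y: enter (2,3) at t=0.7159
    x: enter (1,3) at t=1.5800 ← occupied
  → r_1 = 1.5800
beam 2: φ=0°, α=285°
  dir = (cos 285°, sin 285°) = (0.2588, -0.9659); from cell (2,4)
  next x-line at t=0.8114, next y-line at t=0.6419; Δt_x=3.8637, Δt_y=1.0353
    y: enter (2,3) at t=0.6419
    x: enter (3,3) at t=0.8114
    y: enter (3,2) at t=1.6771
    y: enter (3,1) at t=2.7124
    y: enter (3,0) at t=3.7477 ← occupied
  → r_2 = 3.7477
beam 3: φ=45°, α=330°
  dir = (cos 330°, sin 330°) = (0.8660, -0.5000); from cell (2,4)
  next x-line at t=0.2425, next y-line at t=1.2400; Δt_x=1.1547, Δt_y=2.0000
    x: enter (3,4) at t=0.2425
    y: enter (3,3) at t=1.2400
    x: enter (4,3) at t=1.3972
    x: enter (5,3) at t=2.5519
    y: enter (5,2) at t=3.2400
    x: enter (6,2) at t=3.7066 ← occupied
  → r_3 = 3.7066

ranges = [1.5800, 3.7477, 3.7066]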